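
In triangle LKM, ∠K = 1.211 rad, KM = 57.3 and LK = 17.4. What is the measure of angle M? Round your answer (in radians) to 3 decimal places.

By the law of cosines, ML² = LK² + KM² − 2·LK·KM·cos K = 2884, so ML ≈ 53.703.
Law of cosines again: cos M = (KM² + ML² − LK²)/(2·KM·ML) ≈ 0.95291, so ∠M ≈ 0.308 rad.

∠M ≈ 0.308 rad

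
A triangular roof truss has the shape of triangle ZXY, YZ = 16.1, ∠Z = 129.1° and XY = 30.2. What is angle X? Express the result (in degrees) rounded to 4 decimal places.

24.4387

Law of sines: sin X = YZ·sin Z/XY ≈ 0.41372.
Since XY ≥ YZ, only the acute value applies: ∠X ≈ 24.44°.
Then ∠Y = 180° − ∠Z − ∠X ≈ 26.46°.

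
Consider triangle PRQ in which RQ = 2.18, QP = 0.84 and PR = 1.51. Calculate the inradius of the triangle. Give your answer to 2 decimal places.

0.20

Semiperimeter s = (2.18 + 0.84 + 1.51)/2 = 2.265.
Heron's formula: area = √(2.265·0.085·1.425·0.755) ≈ 0.45512.
Inradius = area/s = 0.45512/2.265 ≈ 0.20094.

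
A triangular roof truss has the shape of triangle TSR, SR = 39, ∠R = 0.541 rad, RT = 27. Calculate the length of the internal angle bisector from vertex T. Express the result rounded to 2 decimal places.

By the law of cosines, TS² = SR² + RT² − 2·SR·RT·cos R = 444.75, so TS ≈ 21.089.
Law of cosines again: cos T = (RT² + TS² − SR²)/(2·RT·TS) ≈ -0.30492, so ∠T ≈ 1.881 rad.
The bisector from T has length 2·RT·TS·cos(∠T/2)/(RT+TS) ≈ 13.961.

t_T ≈ 13.96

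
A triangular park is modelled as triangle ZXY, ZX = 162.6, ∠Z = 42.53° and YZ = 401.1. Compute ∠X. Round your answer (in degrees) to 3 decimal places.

By the law of cosines, XY² = YZ² + ZX² − 2·YZ·ZX·cos Z = 91197, so XY ≈ 301.99.
Law of cosines again: cos X = (ZX² + XY² − YZ²)/(2·ZX·XY) ≈ -0.44035, so ∠X ≈ 116.13°.

∠X ≈ 116.126°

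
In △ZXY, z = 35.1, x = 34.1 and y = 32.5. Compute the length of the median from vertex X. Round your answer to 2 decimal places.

29.21

Median from X: ½√(2·y² + 2·z² − x²) ≈ 29.213.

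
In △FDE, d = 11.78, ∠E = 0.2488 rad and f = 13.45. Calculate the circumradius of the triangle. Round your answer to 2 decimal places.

R ≈ 7.19

By the law of cosines, e² = f² + d² − 2·f·d·cos E = 12.546, so e ≈ 3.5421.
Area = ½·f·d·sin E ≈ 19.507.
Circumradius = e/(2 sin E) ≈ 7.1922.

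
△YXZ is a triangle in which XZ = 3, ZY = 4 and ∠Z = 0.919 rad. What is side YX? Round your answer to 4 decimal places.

3.2313

By the law of cosines, YX² = XZ² + ZY² − 2·XZ·ZY·cos Z = 10.441, so YX ≈ 3.2313.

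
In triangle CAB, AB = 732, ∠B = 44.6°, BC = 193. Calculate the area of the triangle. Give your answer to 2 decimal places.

Area = ½·AB·BC·sin B ≈ 49599.

49598.69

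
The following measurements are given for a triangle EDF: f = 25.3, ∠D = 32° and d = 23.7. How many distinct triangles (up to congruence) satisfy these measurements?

2

f·sin D = 25.3·sin(32°) ≈ 13.41.
Since f sin D < d < f (13.41 < 23.7 < 25.3), two triangles exist.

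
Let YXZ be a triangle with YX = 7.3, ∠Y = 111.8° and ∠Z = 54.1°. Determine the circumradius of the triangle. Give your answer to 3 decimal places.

R ≈ 4.506

The third angle is ∠X = 180° − ∠Z − ∠Y = 14.10°.
Law of sines: XZ = YX·sin Y/sin Z ≈ 8.3674.
Law of sines: ZY = YX·sin X/sin Z ≈ 2.1954.
Circumradius = YX/(2 sin Z) ≈ 4.5059.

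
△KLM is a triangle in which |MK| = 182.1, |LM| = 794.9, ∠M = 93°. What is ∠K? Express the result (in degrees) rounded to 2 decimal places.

By the law of cosines, |KL|² = |LM|² + |MK|² − 2·|LM|·|MK|·cos M = 6.8018e+05, so |KL| ≈ 824.73.
Law of cosines again: cos K = (|MK|² + |KL|² − |LM|²)/(2·|MK|·|KL|) ≈ 0.27124, so ∠K ≈ 74.26°.

∠K ≈ 74.26°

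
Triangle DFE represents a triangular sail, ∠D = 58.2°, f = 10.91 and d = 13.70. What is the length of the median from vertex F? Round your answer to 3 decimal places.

13.764

Law of sines: sin F = f·sin D/d ≈ 0.67681.
Since d ≥ f, only the acute value applies: ∠F ≈ 42.60°.
Then ∠E = 180° − ∠D − ∠F ≈ 79.20°.
Law of sines gives e = d·sin E/sin D ≈ 15.834.
Median from F: ½√(2·e² + 2·d² − f²) ≈ 13.764.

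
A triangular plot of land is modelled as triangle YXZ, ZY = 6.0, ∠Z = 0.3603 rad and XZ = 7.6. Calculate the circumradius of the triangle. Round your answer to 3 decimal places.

R ≈ 4.114

By the law of cosines, YX² = XZ² + ZY² − 2·XZ·ZY·cos Z = 8.4159, so YX ≈ 2.901.
Area = ½·XZ·ZY·sin Z ≈ 8.0383.
Circumradius = YX/(2 sin Z) ≈ 4.1143.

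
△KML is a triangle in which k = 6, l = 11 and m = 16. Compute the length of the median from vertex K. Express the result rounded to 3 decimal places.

Median from K: ½√(2·m² + 2·l² − k²) ≈ 13.398.

m_K ≈ 13.398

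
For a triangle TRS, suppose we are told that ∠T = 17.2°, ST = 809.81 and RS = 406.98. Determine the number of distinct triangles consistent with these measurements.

2

ST·sin T = 809.81·sin(17.2°) ≈ 239.5.
Since ST sin T < RS < ST (239.5 < 406.98 < 809.81), two triangles exist.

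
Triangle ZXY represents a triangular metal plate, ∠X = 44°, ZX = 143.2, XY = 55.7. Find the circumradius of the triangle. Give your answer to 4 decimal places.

R ≈ 79.2851

By the law of cosines, YZ² = ZX² + XY² − 2·ZX·XY·cos X = 12133, so YZ ≈ 110.15.
Area = ½·ZX·XY·sin X ≈ 2770.4.
Circumradius = YZ/(2 sin X) ≈ 79.285.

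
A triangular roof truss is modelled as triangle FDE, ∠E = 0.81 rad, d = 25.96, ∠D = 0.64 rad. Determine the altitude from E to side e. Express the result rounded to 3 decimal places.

h_E ≈ 25.771

The third angle is ∠F = π − ∠D − ∠E = 1.692 rad.
Law of sines: f = d·sin F/sin D ≈ 43.153.
Law of sines: e = d·sin E/sin D ≈ 31.485.
Area = ½·d·f·sin E ≈ 405.69.
The altitude from E has length 2·area/e ≈ 25.771.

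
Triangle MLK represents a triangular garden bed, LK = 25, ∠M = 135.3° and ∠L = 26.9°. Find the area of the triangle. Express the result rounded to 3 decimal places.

The third angle is ∠K = 180° − ∠M − ∠L = 17.80°.
Law of sines: KM = LK·sin L/sin M ≈ 16.08.
Law of sines: ML = LK·sin K/sin M ≈ 10.865.
Area = ½·LK·KM·sin K ≈ 61.446.

area ≈ 61.446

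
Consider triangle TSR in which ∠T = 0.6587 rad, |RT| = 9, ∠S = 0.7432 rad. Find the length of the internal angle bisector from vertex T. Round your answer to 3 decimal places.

10.100

The third angle is ∠R = π − ∠T − ∠S = 1.7397 rad.
Law of sines: |SR| = |RT|·sin T/sin S ≈ 8.1413.
Law of sines: |TS| = |RT|·sin R/sin S ≈ 13.112.
The bisector from T has length 2·|RT|·|TS|·cos(∠T/2)/(|RT|+|TS|) ≈ 10.1.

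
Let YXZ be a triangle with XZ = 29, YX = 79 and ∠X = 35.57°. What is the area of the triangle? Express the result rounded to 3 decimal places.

Area = ½·YX·XZ·sin X ≈ 666.33.

666.334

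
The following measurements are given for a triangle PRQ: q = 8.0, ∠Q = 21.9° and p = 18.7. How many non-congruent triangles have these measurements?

p·sin Q = 18.7·sin(21.9°) ≈ 6.975.
Since p sin Q < q < p (6.975 < 8.0 < 18.7), two triangles exist.

2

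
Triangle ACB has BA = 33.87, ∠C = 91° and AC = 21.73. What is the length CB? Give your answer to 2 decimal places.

25.60

Law of sines: sin B = AC·sin C/BA ≈ 0.64147.
Since BA ≥ AC, only the acute value applies: ∠B ≈ 39.90°.
Then ∠A = 180° − ∠C − ∠B ≈ 49.10°.
Law of sines gives CB = BA·sin A/sin C ≈ 25.604.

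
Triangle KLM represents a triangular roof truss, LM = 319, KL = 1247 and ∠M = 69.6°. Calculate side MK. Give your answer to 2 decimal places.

Law of sines: sin K = LM·sin M/KL ≈ 0.23977.
Since KL ≥ LM, only the acute value applies: ∠K ≈ 13.87°.
Then ∠L = 180° − ∠M − ∠K ≈ 96.53°.
Law of sines gives MK = KL·sin L/sin M ≈ 1321.8.

1321.82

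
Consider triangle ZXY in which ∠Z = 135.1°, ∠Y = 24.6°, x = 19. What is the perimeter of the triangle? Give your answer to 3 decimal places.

perimeter ≈ 80.455

The third angle is ∠X = 180° − ∠Y − ∠Z = 20.30°.
Law of sines: z = x·sin Z/sin X ≈ 38.657.
Law of sines: y = x·sin Y/sin X ≈ 22.798.
Semiperimeter s = (38.657+19+22.798)/2 = 40.227.
Perimeter = 38.657 + 19 + 22.798 = 80.455.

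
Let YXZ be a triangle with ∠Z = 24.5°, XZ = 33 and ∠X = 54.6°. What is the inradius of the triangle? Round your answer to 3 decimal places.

The third angle is ∠Y = 180° − ∠X − ∠Z = 100.90°.
Law of sines: ZY = XZ·sin X/sin Y ≈ 27.393.
Law of sines: YX = XZ·sin Z/sin Y ≈ 13.936.
Area = ½·XZ·ZY·sin Z ≈ 187.44.
Semiperimeter s = (33+27.393+13.936)/2 = 37.165.
Inradius = area/s = 187.44/37.165 ≈ 5.0434.

5.043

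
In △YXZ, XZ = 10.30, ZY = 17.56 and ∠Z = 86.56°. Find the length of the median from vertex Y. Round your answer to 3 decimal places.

By the law of cosines, YX² = XZ² + ZY² − 2·XZ·ZY·cos Z = 392.74, so YX ≈ 19.818.
Median from Y: ½√(2·ZY² + 2·YX² − XZ²) ≈ 18.001.

m_Y ≈ 18.001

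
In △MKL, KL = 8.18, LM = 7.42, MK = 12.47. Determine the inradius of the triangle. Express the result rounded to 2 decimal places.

Semiperimeter s = (8.18 + 7.42 + 12.47)/2 = 14.035.
Heron's formula: area = √(14.035·5.855·6.615·1.565) ≈ 29.167.
Inradius = area/s = 29.167/14.035 ≈ 2.0782.

r ≈ 2.08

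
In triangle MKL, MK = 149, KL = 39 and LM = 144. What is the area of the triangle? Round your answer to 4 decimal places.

Semiperimeter s = (39 + 144 + 149)/2 = 166.
Heron's formula: area = √(166·127·22·17) ≈ 2808.

area ≈ 2807.9651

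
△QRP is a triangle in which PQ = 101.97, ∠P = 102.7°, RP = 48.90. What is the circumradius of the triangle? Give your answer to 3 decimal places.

62.734

By the law of cosines, QR² = RP² + PQ² − 2·RP·PQ·cos P = 14982, so QR ≈ 122.4.
Area = ½·RP·PQ·sin P ≈ 2432.2.
Circumradius = QR/(2 sin P) ≈ 62.734.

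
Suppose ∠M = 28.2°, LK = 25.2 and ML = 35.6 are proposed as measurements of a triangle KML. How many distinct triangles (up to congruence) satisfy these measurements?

2

ML·sin M = 35.6·sin(28.2°) ≈ 16.82.
Since ML sin M < LK < ML (16.82 < 25.2 < 35.6), two triangles exist.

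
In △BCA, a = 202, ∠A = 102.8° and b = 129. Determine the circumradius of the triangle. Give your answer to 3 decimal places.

Law of sines: sin B = b·sin A/a ≈ 0.62274.
Since a ≥ b, only the acute value applies: ∠B ≈ 38.52°.
Then ∠C = 180° − ∠A − ∠B ≈ 38.68°.
Law of sines gives c = a·sin C/sin A ≈ 129.47.
Circumradius = a/(2 sin A) ≈ 103.57.

103.574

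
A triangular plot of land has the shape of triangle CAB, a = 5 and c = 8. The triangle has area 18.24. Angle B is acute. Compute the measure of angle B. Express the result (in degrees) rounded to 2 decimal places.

From area = ½·c·a·sin B, we get sin B = 2·area/(c·a) ≈ 0.91200.
Taking the acute solution, ∠B ≈ 65.78°.

∠B ≈ 65.78°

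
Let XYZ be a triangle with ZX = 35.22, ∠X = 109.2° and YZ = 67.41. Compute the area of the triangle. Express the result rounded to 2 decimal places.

area ≈ 782.47

Law of sines: sin Y = ZX·sin X/YZ ≈ 0.49341.
Since YZ ≥ ZX, only the acute value applies: ∠Y ≈ 29.57°.
Then ∠Z = 180° − ∠X − ∠Y ≈ 41.23°.
Law of sines gives XY = YZ·sin Z/sin X ≈ 47.05.
Area = ½·YZ·ZX·sin Z ≈ 782.47.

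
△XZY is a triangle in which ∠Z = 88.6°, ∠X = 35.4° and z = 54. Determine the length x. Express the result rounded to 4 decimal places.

31.2905

The third angle is ∠Y = 180° − ∠X − ∠Z = 56.00°.
Law of sines: x = z·sin X/sin Z ≈ 31.291.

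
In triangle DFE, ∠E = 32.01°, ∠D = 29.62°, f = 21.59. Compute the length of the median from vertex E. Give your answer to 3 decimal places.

m_E ≈ 16.258

The third angle is ∠F = 180° − ∠E − ∠D = 118.37°.
Law of sines: d = f·sin D/sin F ≈ 12.127.
Law of sines: e = f·sin E/sin F ≈ 13.006.
Median from E: ½√(2·d² + 2·f² − e²) ≈ 16.258.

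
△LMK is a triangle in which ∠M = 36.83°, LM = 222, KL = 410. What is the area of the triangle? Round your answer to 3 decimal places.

area ≈ 37626.997

Law of sines: sin K = LM·sin M/KL ≈ 0.32458.
Since KL ≥ LM, only the acute value applies: ∠K ≈ 18.94°.
Then ∠L = 180° − ∠M − ∠K ≈ 124.23°.
Law of sines gives MK = KL·sin L/sin M ≈ 565.5.
Area = ½·KL·LM·sin L ≈ 37627.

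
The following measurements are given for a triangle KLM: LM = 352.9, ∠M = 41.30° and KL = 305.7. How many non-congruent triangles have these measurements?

LM·sin M = 352.9·sin(41.30°) ≈ 232.9.
Since LM sin M < KL < LM (232.9 < 305.7 < 352.9), two triangles exist.

2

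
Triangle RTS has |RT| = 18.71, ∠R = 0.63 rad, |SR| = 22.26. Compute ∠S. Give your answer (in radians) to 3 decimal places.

By the law of cosines, |TS|² = |SR|² + |RT|² − 2·|SR|·|RT|·cos R = 172.51, so |TS| ≈ 13.134.
Law of cosines again: cos S = (|TS|² + |SR|² − |RT|²)/(2·|TS|·|SR|) ≈ 0.54375, so ∠S ≈ 0.996 rad.

∠S ≈ 0.996 rad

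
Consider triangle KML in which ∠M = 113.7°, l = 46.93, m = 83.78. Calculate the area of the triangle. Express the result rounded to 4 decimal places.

Law of sines: sin L = l·sin M/m ≈ 0.51292.
Since m ≥ l, only the acute value applies: ∠L ≈ 30.86°.
Then ∠K = 180° − ∠M − ∠L ≈ 35.44°.
Law of sines gives k = m·sin K/sin M ≈ 53.057.
Area = ½·m·l·sin K ≈ 1140.

1139.9759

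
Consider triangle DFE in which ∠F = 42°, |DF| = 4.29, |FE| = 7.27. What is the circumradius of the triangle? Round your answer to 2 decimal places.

By the law of cosines, |ED|² = |DF|² + |FE|² − 2·|DF|·|FE|·cos F = 24.902, so |ED| ≈ 4.9902.
Area = ½·|DF|·|FE|·sin F ≈ 10.435.
Circumradius = |ED|/(2 sin F) ≈ 3.7289.

R ≈ 3.73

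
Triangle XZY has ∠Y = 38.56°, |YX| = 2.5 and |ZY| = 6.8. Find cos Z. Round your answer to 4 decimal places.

By the law of cosines, |XZ|² = |ZY|² + |YX|² − 2·|ZY|·|YX|·cos Y = 25.904, so |XZ| ≈ 5.0895.
Law of cosines again: cos Z = (|XZ|² + |ZY|² − |YX|²)/(2·|XZ|·|ZY|) ≈ 0.95197, so ∠Z ≈ 17.83°.

cos Z ≈ 0.9520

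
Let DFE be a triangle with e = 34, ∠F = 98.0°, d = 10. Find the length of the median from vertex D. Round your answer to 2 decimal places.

m_D ≈ 35.05

By the law of cosines, f² = e² + d² − 2·e·d·cos F = 1350.6, so f ≈ 36.751.
Median from D: ½√(2·f² + 2·e² − d²) ≈ 35.047.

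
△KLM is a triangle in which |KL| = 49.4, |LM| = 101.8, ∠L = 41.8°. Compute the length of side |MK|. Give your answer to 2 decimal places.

By the law of cosines, |MK|² = |KL|² + |LM|² − 2·|KL|·|LM|·cos L = 5305.7, so |MK| ≈ 72.84.

72.84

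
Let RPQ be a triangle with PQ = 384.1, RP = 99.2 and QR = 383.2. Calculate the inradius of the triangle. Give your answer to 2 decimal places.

Semiperimeter s = (384.1 + 383.2 + 99.2)/2 = 433.25.
Heron's formula: area = √(433.25·49.15·50.05·334.05) ≈ 18869.
Inradius = area/s = 18869/433.25 ≈ 43.551.

43.55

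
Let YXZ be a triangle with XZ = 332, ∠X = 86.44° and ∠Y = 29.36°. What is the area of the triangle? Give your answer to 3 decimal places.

101005.678

The third angle is ∠Z = 180° − ∠Y − ∠X = 64.20°.
Law of sines: ZY = XZ·sin X/sin Y ≈ 675.84.
Law of sines: YX = XZ·sin Z/sin Y ≈ 609.64.
Area = ½·XZ·ZY·sin Z ≈ 1.0101e+05.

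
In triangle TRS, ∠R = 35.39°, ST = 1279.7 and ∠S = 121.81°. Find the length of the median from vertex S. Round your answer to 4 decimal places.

The third angle is ∠T = 180° − ∠R − ∠S = 22.80°.
Law of sines: RS = ST·sin T/sin R ≈ 856.28.
Law of sines: TR = ST·sin S/sin R ≈ 1877.8.
Median from S: ½√(2·RS² + 2·ST² − TR²) ≈ 551.29.

m_S ≈ 551.2859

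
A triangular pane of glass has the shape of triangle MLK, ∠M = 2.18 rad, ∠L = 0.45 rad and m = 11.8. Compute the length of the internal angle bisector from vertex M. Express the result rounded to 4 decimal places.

The third angle is ∠K = π − ∠M − ∠L = 0.512 rad.
Law of sines: l = m·sin L/sin M ≈ 6.2585.
Law of sines: k = m·sin K/sin M ≈ 7.0441.
The bisector from M has length 2·l·k·cos(∠M/2)/(l+k) ≈ 3.0654.

3.0654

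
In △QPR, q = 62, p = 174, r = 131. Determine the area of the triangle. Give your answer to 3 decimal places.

3334.630

Semiperimeter s = (62 + 174 + 131)/2 = 183.5.
Heron's formula: area = √(183.5·121.5·9.5·52.5) ≈ 3334.6.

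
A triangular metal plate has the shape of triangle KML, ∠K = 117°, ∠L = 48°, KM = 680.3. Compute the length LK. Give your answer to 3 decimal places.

The third angle is ∠M = 180° − ∠L − ∠K = 15.00°.
Law of sines: LK = KM·sin M/sin L ≈ 236.93.

236.932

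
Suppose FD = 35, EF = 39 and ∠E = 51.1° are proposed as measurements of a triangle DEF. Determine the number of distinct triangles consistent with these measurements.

EF·sin E = 39·sin(51.1°) ≈ 30.35.
Since EF sin E < FD < EF (30.35 < 35 < 39), two triangles exist.

2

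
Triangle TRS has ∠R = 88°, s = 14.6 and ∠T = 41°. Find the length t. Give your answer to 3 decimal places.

12.325

The third angle is ∠S = 180° − ∠T − ∠R = 51.00°.
Law of sines: t = s·sin T/sin S ≈ 12.325.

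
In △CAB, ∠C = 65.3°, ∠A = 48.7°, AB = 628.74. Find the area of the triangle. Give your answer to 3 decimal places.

The third angle is ∠B = 180° − ∠C − ∠A = 66.00°.
Law of sines: BC = AB·sin A/sin C ≈ 519.92.
Law of sines: CA = AB·sin B/sin C ≈ 632.23.
Area = ½·AB·BC·sin B ≈ 1.4932e+05.

area ≈ 149315.937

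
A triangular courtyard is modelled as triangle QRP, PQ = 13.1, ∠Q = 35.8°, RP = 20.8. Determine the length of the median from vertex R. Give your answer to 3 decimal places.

m_R ≈ 24.945

Law of sines: sin R = PQ·sin Q/RP ≈ 0.36841.
Since RP ≥ PQ, only the acute value applies: ∠R ≈ 21.62°.
Then ∠P = 180° − ∠Q − ∠R ≈ 122.58°.
Law of sines gives QR = RP·sin P/sin Q ≈ 29.962.
Median from R: ½√(2·QR² + 2·RP² − PQ²) ≈ 24.945.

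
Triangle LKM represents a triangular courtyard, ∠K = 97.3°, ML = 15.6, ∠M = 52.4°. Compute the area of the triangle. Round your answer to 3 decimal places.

The third angle is ∠L = 180° − ∠K − ∠M = 30.30°.
Law of sines: KM = ML·sin L/sin K ≈ 7.9349.
Law of sines: LK = ML·sin M/sin K ≈ 12.461.
Area = ½·ML·KM·sin M ≈ 49.037.

area ≈ 49.037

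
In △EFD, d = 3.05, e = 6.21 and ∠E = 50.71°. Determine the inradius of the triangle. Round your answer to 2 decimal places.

Law of sines: sin D = d·sin E/e ≈ 0.38012.
Since e ≥ d, only the acute value applies: ∠D ≈ 22.34°.
Then ∠F = 180° − ∠E − ∠D ≈ 106.95°.
Law of sines gives f = e·sin F/sin E ≈ 7.6753.
Area = ½·e·d·sin F ≈ 9.0589.
Semiperimeter s = (6.21+7.6753+3.05)/2 = 8.4676.
Inradius = area/s = 9.0589/8.4676 ≈ 1.0698.

1.07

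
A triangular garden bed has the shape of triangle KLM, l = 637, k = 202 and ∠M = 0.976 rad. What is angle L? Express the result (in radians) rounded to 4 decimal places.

1.8564

By the law of cosines, m² = k² + l² − 2·k·l·cos M = 3.0237e+05, so m ≈ 549.88.
Law of cosines again: cos L = (m² + k² − l²)/(2·m·k) ≈ -0.28176, so ∠L ≈ 1.856 rad.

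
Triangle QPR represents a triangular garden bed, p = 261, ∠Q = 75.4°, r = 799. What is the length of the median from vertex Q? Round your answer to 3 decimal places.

450.459

By the law of cosines, q² = p² + r² − 2·p·r·cos Q = 6.0139e+05, so q ≈ 775.49.
Median from Q: ½√(2·p² + 2·r² − q²) ≈ 450.46.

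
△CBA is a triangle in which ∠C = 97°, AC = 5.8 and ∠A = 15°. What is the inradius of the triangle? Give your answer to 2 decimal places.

The third angle is ∠B = 180° − ∠A − ∠C = 68.00°.
Law of sines: BA = AC·sin C/sin B ≈ 6.2089.
Law of sines: CB = AC·sin A/sin B ≈ 1.619.
Area = ½·AC·BA·sin A ≈ 4.6602.
Semiperimeter s = (6.2089+5.8+1.619)/2 = 6.814.
Inradius = area/s = 4.6602/6.814 ≈ 0.68392.

0.68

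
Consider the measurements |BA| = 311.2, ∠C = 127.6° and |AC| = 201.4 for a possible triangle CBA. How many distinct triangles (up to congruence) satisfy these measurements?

|AC|·sin C = 201.4·sin(127.6°) ≈ 159.6.
Since ∠C is not acute, a triangle exists only if |BA| > |AC|; here |BA| > |AC|, so there is exactly one triangle.

1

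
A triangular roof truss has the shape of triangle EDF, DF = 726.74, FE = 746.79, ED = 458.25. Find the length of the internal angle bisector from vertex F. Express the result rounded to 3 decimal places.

700.167

By the law of cosines, cos F = (DF² + FE² − ED²) / (2·DF·FE) ≈ 0.80691, so ∠F ≈ 36.21°.
The bisector from F has length 2·DF·FE·cos(∠F/2)/(DF+FE) ≈ 700.17.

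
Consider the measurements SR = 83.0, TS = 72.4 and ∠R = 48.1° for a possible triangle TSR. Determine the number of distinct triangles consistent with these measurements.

SR·sin R = 83.0·sin(48.1°) ≈ 61.78.
Since SR sin R < TS < SR (61.78 < 72.4 < 83.0), two triangles exist.

2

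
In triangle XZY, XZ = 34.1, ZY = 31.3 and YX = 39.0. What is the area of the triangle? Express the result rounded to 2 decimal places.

area ≈ 510.55

Semiperimeter s = (31.3 + 39 + 34.1)/2 = 52.2.
Heron's formula: area = √(52.2·20.9·13.2·18.1) ≈ 510.55.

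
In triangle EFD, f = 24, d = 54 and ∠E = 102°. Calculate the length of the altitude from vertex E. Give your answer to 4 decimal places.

19.9668

By the law of cosines, e² = f² + d² − 2·f·d·cos E = 4030.9, so e ≈ 63.489.
Area = ½·f·d·sin E ≈ 633.84.
The altitude from E has length 2·area/e ≈ 19.967.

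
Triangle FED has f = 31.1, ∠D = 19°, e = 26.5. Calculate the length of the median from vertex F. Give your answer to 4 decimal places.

By the law of cosines, d² = f² + e² − 2·f·e·cos D = 110.96, so d ≈ 10.534.
Median from F: ½√(2·e² + 2·d² − f²) ≈ 12.838.

m_F ≈ 12.8376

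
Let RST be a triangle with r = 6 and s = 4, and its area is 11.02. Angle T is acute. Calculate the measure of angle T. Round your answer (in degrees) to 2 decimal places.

From area = ½·r·s·sin T, we get sin T = 2·area/(r·s) ≈ 0.91833.
Taking the acute solution, ∠T ≈ 66.68°.

66.68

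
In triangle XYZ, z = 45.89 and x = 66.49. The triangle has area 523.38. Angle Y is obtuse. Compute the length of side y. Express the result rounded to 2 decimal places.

From area = ½·z·x·sin Y, we get sin Y = 2·area/(z·x) ≈ 0.34306.
Taking the obtuse solution, ∠Y ≈ 159.94°.
Law of cosines then gives y ≈ 110.72.

110.72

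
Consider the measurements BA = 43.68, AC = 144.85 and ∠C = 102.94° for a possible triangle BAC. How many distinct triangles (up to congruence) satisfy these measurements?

AC·sin C = 144.85·sin(102.94°) ≈ 141.2.
Since ∠C is not acute, a triangle exists only if BA > AC; here BA ≤ AC, so there is no triangle.

0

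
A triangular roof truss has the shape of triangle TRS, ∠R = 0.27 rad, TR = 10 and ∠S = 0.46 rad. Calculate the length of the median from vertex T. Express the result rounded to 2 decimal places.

m_T ≈ 3.41

The third angle is ∠T = π − ∠R − ∠S = 2.412 rad.
Law of sines: RS = TR·sin T/sin S ≈ 15.021.
Law of sines: ST = TR·sin R/sin S ≈ 6.0082.
Median from T: ½√(2·ST² + 2·TR² − RS²) ≈ 3.4116.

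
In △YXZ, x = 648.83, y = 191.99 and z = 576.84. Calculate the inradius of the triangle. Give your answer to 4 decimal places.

r ≈ 75.9894

Semiperimeter s = (191.99 + 648.83 + 576.84)/2 = 708.83.
Heron's formula: area = √(708.83·516.84·60·131.99) ≈ 53864.
Inradius = area/s = 53864/708.83 ≈ 75.989.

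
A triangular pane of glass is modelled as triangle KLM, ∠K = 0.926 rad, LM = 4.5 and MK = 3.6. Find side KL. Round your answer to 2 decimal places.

Law of sines: sin L = MK·sin K/LM ≈ 0.63938.
Since LM ≥ MK, only the acute value applies: ∠L ≈ 0.694 rad.
Then ∠M = π − ∠K − ∠L ≈ 1.522 rad.
Law of sines gives KL = LM·sin M/sin K ≈ 5.6237.

5.62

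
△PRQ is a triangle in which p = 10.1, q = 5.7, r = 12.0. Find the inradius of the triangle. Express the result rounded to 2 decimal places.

Semiperimeter s = (10.1 + 12 + 5.7)/2 = 13.9.
Heron's formula: area = √(13.9·3.8·1.9·8.2) ≈ 28.687.
Inradius = area/s = 28.687/13.9 ≈ 2.0638.

2.06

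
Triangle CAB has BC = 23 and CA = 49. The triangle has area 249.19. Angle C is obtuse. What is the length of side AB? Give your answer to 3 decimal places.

70.368

From area = ½·BC·CA·sin C, we get sin C = 2·area/(BC·CA) ≈ 0.44222.
Taking the obtuse solution, ∠C ≈ 153.75°.
Law of cosines then gives AB ≈ 70.368.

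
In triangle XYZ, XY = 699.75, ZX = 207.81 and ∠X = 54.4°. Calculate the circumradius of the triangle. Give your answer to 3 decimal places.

R ≈ 370.766

By the law of cosines, YZ² = ZX² + XY² − 2·ZX·XY·cos X = 3.6354e+05, so YZ ≈ 602.94.
Area = ½·ZX·XY·sin X ≈ 59119.
Circumradius = YZ/(2 sin X) ≈ 370.77.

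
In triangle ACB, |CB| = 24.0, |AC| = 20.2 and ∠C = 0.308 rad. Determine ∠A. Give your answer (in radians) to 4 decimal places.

By the law of cosines, |BA|² = |AC|² + |CB|² − 2·|AC|·|CB|·cos C = 60.068, so |BA| ≈ 7.7503.
Law of cosines again: cos A = (|BA|² + |AC|² − |CB|²)/(2·|BA|·|AC|) ≈ -0.34458, so ∠A ≈ 1.923 rad.

∠A ≈ 1.9226 rad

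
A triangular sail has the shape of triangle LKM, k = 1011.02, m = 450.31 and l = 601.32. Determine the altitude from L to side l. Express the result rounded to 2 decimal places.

Semiperimeter s = (601.32 + 1011 + 450.31)/2 = 1031.3.
Heron's formula: area = √(1031.3·430·20.305·581.02) ≈ 72332.
The altitude from L has length 2·area/l ≈ 240.58.

240.58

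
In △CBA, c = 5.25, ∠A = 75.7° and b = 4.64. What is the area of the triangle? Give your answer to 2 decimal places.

Area = ½·c·b·sin A ≈ 11.803.

area ≈ 11.80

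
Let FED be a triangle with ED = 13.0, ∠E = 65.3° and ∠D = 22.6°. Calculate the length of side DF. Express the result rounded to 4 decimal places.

The third angle is ∠F = 180° − ∠E − ∠D = 92.10°.
Law of sines: DF = ED·sin E/sin F ≈ 11.819.

11.8185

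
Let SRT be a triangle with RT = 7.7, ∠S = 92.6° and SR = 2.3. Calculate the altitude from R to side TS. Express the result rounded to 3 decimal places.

h_R ≈ 2.298

Law of sines: sin T = SR·sin S/RT ≈ 0.29839.
Since RT ≥ SR, only the acute value applies: ∠T ≈ 17.36°.
Then ∠R = 180° − ∠S − ∠T ≈ 70.04°.
Law of sines gives TS = RT·sin R/sin S ≈ 7.2449.
Area = ½·RT·SR·sin R ≈ 8.323.
The altitude from R has length 2·area/TS ≈ 2.2976.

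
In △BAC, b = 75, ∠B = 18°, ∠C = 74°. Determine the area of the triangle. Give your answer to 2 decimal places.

The third angle is ∠A = 180° − ∠C − ∠B = 88.00°.
Law of sines: a = b·sin A/sin B ≈ 242.56.
Law of sines: c = b·sin C/sin B ≈ 233.3.
Area = ½·b·a·sin C ≈ 8743.5.

8743.54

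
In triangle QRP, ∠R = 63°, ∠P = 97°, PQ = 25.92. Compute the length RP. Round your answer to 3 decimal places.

9.950

The third angle is ∠Q = 180° − ∠R − ∠P = 20.00°.
Law of sines: RP = PQ·sin Q/sin R ≈ 9.9496.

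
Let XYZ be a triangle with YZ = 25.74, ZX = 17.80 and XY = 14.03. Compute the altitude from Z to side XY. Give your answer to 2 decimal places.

h_Z ≈ 16.99

Semiperimeter s = (25.74 + 17.8 + 14.03)/2 = 28.785.
Heron's formula: area = √(28.785·3.045·10.985·14.755) ≈ 119.19.
The altitude from Z has length 2·area/XY ≈ 16.991.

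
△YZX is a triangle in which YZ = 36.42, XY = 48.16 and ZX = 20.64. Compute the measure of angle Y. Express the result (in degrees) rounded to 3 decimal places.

∠Y ≈ 23.386°

By the law of cosines, cos Y = (XY² + YZ² − ZX²) / (2·XY·YZ) ≈ 0.91785, so ∠Y ≈ 23.39°.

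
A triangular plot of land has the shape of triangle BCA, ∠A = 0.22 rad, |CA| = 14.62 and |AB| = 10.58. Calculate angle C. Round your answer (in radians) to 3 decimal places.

By the law of cosines, |BC|² = |CA|² + |AB|² − 2·|CA|·|AB|·cos A = 23.778, so |BC| ≈ 4.8763.
Law of cosines again: cos C = (|BC|² + |CA|² − |AB|²)/(2·|BC|·|CA|) ≈ 0.88080, so ∠C ≈ 0.493 rad.

0.493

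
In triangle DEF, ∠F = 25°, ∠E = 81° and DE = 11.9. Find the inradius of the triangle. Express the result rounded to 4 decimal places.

The third angle is ∠D = 180° − ∠E − ∠F = 74.00°.
Law of sines: EF = DE·sin D/sin F ≈ 27.067.
Law of sines: FD = DE·sin E/sin F ≈ 27.811.
Area = ½·DE·EF·sin E ≈ 159.07.
Semiperimeter s = (27.067+27.811+11.9)/2 = 33.389.
Inradius = area/s = 159.07/33.389 ≈ 4.764.

r ≈ 4.7640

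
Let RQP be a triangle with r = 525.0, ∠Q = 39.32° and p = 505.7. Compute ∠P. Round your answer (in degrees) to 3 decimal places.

∠P ≈ 67.340°

By the law of cosines, q² = p² + r² − 2·p·r·cos Q = 1.2058e+05, so q ≈ 347.24.
Law of cosines again: cos P = (r² + q² − p²)/(2·r·q) ≈ 0.38527, so ∠P ≈ 67.34°.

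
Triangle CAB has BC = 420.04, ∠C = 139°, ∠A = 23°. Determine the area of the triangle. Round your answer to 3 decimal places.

The third angle is ∠B = 180° − ∠C − ∠A = 18.00°.
Law of sines: AB = BC·sin C/sin A ≈ 705.27.
Law of sines: CA = BC·sin B/sin A ≈ 332.2.
Area = ½·BC·AB·sin B ≈ 45772.

45771.861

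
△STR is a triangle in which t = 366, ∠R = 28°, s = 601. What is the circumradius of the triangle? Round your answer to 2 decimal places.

347.92

By the law of cosines, r² = s² + t² − 2·s·t·cos R = 1.0672e+05, so r ≈ 326.68.
Area = ½·s·t·sin R ≈ 51634.
Circumradius = r/(2 sin R) ≈ 347.92.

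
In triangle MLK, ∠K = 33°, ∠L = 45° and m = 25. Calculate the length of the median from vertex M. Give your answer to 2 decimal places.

10.20

The third angle is ∠M = 180° − ∠L − ∠K = 102.00°.
Law of sines: l = m·sin L/sin M ≈ 18.073.
Law of sines: k = m·sin K/sin M ≈ 13.92.
Median from M: ½√(2·l² + 2·k² − m²) ≈ 10.195.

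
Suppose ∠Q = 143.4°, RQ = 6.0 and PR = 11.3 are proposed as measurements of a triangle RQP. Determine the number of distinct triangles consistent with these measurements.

RQ·sin Q = 6.0·sin(143.4°) ≈ 3.577.
Since ∠Q is not acute, a triangle exists only if PR > RQ; here PR > RQ, so there is exactly one triangle.

1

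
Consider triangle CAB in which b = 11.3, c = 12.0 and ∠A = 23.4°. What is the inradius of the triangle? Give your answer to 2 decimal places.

By the law of cosines, a² = b² + c² − 2·b·c·cos A = 22.795, so a ≈ 4.7744.
Area = ½·b·c·sin A ≈ 26.927.
Semiperimeter s = (12+4.7744+11.3)/2 = 14.037.
Inradius = area/s = 26.927/14.037 ≈ 1.9182.

1.92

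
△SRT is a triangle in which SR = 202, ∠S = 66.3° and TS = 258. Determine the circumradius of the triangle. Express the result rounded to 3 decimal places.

By the law of cosines, RT² = TS² + SR² − 2·TS·SR·cos S = 65472, so RT ≈ 255.88.
Area = ½·TS·SR·sin S ≈ 23860.
Circumradius = RT/(2 sin S) ≈ 139.72.

139.721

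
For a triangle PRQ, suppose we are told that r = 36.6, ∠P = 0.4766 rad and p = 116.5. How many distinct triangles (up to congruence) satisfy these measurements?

1

r·sin P = 36.6·sin(0.4766 rad) ≈ 16.79.
Since p ≥ r, exactly one triangle exists.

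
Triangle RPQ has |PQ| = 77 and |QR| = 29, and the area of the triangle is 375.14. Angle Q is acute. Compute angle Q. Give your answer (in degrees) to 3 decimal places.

From area = ½·|PQ|·|QR|·sin Q, we get sin Q = 2·area/(|PQ|·|QR|) ≈ 0.33600.
Taking the acute solution, ∠Q ≈ 19.63°.

∠Q ≈ 19.633°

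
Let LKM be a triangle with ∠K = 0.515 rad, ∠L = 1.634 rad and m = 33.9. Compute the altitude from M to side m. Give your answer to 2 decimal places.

19.90

The third angle is ∠M = π − ∠L − ∠K = 0.993 rad.
Law of sines: l = m·sin L/sin M ≈ 40.399.
Law of sines: k = m·sin K/sin M ≈ 19.938.
Area = ½·m·l·sin K ≈ 337.27.
The altitude from M has length 2·area/m ≈ 19.898.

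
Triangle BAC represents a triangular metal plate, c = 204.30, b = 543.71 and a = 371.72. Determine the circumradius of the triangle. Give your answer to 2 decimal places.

419.65

By the law of cosines, cos B = (a² + c² − b²) / (2·a·c) ≈ -0.76180, so ∠B ≈ 2.4369 rad.
Circumradius = b/(2 sin B) ≈ 419.65.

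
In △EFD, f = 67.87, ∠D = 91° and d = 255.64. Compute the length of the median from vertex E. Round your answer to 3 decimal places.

Law of sines: sin F = f·sin D/d ≈ 0.26545.
Since d ≥ f, only the acute value applies: ∠F ≈ 15.39°.
Then ∠E = 180° − ∠D − ∠F ≈ 73.61°.
Law of sines gives e = d·sin E/sin D ≈ 245.28.
Median from E: ½√(2·f² + 2·d² − e²) ≈ 141.2.

141.202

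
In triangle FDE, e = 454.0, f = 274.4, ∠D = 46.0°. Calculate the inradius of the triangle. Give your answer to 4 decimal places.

r ≈ 84.7378

By the law of cosines, d² = e² + f² − 2·e·f·cos D = 1.0833e+05, so d ≈ 329.14.
Area = ½·e·f·sin D ≈ 44807.
Semiperimeter s = (274.4+329.14+454)/2 = 528.77.
Inradius = area/s = 44807/528.77 ≈ 84.738.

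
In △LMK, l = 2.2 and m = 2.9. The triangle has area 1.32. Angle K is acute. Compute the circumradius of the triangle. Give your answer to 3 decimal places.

From area = ½·l·m·sin K, we get sin K = 2·area/(l·m) ≈ 0.41379.
Taking the acute solution, ∠K ≈ 24.44°.
Law of cosines then gives k ≈ 1.2781.
Circumradius = k/(2 sin K) ≈ 1.5444.

1.544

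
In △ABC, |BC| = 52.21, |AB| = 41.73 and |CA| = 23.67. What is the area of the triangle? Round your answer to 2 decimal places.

Semiperimeter s = (52.21 + 23.67 + 41.73)/2 = 58.805.
Heron's formula: area = √(58.805·6.595·35.135·17.075) ≈ 482.35.

area ≈ 482.35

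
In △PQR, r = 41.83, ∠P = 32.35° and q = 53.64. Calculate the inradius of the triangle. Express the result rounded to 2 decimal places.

By the law of cosines, p² = q² + r² − 2·q·r·cos P = 835.96, so p ≈ 28.913.
Area = ½·q·r·sin P ≈ 600.31.
Semiperimeter s = (28.913+53.64+41.83)/2 = 62.191.
Inradius = area/s = 600.31/62.191 ≈ 9.6526.

9.65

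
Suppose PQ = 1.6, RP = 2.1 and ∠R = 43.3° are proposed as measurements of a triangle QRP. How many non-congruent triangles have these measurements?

2

RP·sin R = 2.1·sin(43.3°) ≈ 1.44.
Since RP sin R < PQ < RP (1.44 < 1.6 < 2.1), two triangles exist.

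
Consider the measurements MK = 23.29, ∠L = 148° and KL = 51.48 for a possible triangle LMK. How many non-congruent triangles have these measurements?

KL·sin L = 51.48·sin(148°) ≈ 27.28.
Since ∠L is not acute, a triangle exists only if MK > KL; here MK ≤ KL, so there is no triangle.

0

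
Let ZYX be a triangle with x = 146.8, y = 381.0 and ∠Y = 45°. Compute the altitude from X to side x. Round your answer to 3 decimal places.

332.616

Law of sines: sin X = x·sin Y/y ≈ 0.27245.
Since y ≥ x, only the acute value applies: ∠X ≈ 15.81°.
Then ∠Z = 180° − ∠Y − ∠X ≈ 119.19°.
Law of sines gives z = y·sin Z/sin Y ≈ 470.39.
Area = ½·y·x·sin Z ≈ 24414.
The altitude from X has length 2·area/x ≈ 332.62.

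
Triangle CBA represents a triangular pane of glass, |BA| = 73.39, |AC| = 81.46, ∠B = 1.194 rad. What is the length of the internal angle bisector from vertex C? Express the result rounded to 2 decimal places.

66.95

Law of sines: sin C = |BA|·sin B/|AC| ≈ 0.83773.
Since |AC| ≥ |BA|, only the acute value applies: ∠C ≈ 0.993 rad.
Then ∠A = π − ∠B − ∠C ≈ 0.954 rad.
Law of sines gives |CB| = |AC|·sin A/sin B ≈ 71.487.
The bisector from C has length 2·|AC|·|CB|·cos(∠C/2)/(|AC|+|CB|) ≈ 66.952.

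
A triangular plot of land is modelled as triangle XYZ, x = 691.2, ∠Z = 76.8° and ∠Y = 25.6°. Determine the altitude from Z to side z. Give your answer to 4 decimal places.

h_Z ≈ 298.6577

The third angle is ∠X = 180° − ∠Y − ∠Z = 77.60°.
Law of sines: y = x·sin Y/sin X ≈ 305.79.
Law of sines: z = x·sin Z/sin X ≈ 689.01.
Area = ½·x·y·sin Z ≈ 1.0289e+05.
The altitude from Z has length 2·area/z ≈ 298.66.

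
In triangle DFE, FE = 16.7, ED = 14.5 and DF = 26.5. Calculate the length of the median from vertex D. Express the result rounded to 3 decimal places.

Median from D: ½√(2·ED² + 2·DF² − FE²) ≈ 19.66.

19.660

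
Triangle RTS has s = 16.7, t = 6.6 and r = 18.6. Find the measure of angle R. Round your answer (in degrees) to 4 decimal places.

96.1223

By the law of cosines, cos R = (t² + s² − r²) / (2·t·s) ≈ -0.10665, so ∠R ≈ 96.12°.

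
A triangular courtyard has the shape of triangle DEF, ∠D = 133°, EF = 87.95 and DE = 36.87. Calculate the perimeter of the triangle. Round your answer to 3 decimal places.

Law of sines: sin F = DE·sin D/EF ≈ 0.30659.
Since EF ≥ DE, only the acute value applies: ∠F ≈ 17.85°.
Then ∠E = 180° − ∠D − ∠F ≈ 29.15°.
Law of sines gives FD = EF·sin E/sin D ≈ 58.569.
Semiperimeter s = (87.95+58.569+36.87)/2 = 91.695.
Perimeter = 87.95 + 58.569 + 36.87 = 183.39.

perimeter ≈ 183.389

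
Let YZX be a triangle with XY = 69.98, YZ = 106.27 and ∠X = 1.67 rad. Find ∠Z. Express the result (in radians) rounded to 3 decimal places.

∠Z ≈ 0.715 rad

Law of sines: sin Z = XY·sin X/YZ ≈ 0.65527.
Since YZ ≥ XY, only the acute value applies: ∠Z ≈ 0.715 rad.
Then ∠Y = π − ∠X − ∠Z ≈ 0.757 rad.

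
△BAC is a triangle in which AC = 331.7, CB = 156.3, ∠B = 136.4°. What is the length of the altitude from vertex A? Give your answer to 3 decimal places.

Law of sines: sin A = CB·sin B/AC ≈ 0.32495.
Since AC ≥ CB, only the acute value applies: ∠A ≈ 18.96°.
Then ∠C = 180° − ∠B − ∠A ≈ 24.64°.
Law of sines gives BA = AC·sin C/sin B ≈ 200.51.
Area = ½·AC·CB·sin C ≈ 10806.
The altitude from A has length 2·area/CB ≈ 138.28.

138.276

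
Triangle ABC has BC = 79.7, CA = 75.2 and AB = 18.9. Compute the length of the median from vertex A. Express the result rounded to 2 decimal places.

Median from A: ½√(2·CA² + 2·AB² − BC²) ≈ 37.658.

m_A ≈ 37.66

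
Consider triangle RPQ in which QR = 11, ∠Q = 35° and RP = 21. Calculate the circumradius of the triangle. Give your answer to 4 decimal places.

Law of sines: sin P = QR·sin Q/RP ≈ 0.30044.
Since RP ≥ QR, only the acute value applies: ∠P ≈ 17.48°.
Then ∠R = 180° − ∠Q − ∠P ≈ 127.52°.
Law of sines gives PQ = RP·sin R/sin Q ≈ 29.04.
Circumradius = RP/(2 sin Q) ≈ 18.306.

18.3062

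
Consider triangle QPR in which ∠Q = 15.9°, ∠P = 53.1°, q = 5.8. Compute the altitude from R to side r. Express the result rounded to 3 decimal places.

4.638

The third angle is ∠R = 180° − ∠Q − ∠P = 111.00°.
Law of sines: p = q·sin P/sin Q ≈ 16.93.
Law of sines: r = q·sin R/sin Q ≈ 19.765.
Area = ½·q·p·sin R ≈ 45.836.
The altitude from R has length 2·area/r ≈ 4.6382.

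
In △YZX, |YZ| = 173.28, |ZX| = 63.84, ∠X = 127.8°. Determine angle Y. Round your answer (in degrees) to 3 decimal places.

16.924

Law of sines: sin Y = |ZX|·sin X/|YZ| ≈ 0.29111.
Since |YZ| ≥ |ZX|, only the acute value applies: ∠Y ≈ 16.92°.
Then ∠Z = 180° − ∠X − ∠Y ≈ 35.28°.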